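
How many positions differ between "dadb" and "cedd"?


Comparing "dadb" and "cedd" position by position:
  Position 0: 'd' vs 'c' => DIFFER
  Position 1: 'a' vs 'e' => DIFFER
  Position 2: 'd' vs 'd' => same
  Position 3: 'b' vs 'd' => DIFFER
Positions that differ: 3

3


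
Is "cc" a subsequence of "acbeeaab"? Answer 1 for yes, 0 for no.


Check if "cc" is a subsequence of "acbeeaab"
Greedy scan:
  Position 0 ('a'): no match needed
  Position 1 ('c'): matches sub[0] = 'c'
  Position 2 ('b'): no match needed
  Position 3 ('e'): no match needed
  Position 4 ('e'): no match needed
  Position 5 ('a'): no match needed
  Position 6 ('a'): no match needed
  Position 7 ('b'): no match needed
Only matched 1/2 characters => not a subsequence

0


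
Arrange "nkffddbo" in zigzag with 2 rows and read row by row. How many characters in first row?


Zigzag "nkffddbo" into 2 rows:
Placing characters:
  'n' => row 0
  'k' => row 1
  'f' => row 0
  'f' => row 1
  'd' => row 0
  'd' => row 1
  'b' => row 0
  'o' => row 1
Rows:
  Row 0: "nfdb"
  Row 1: "kfdo"
First row length: 4

4


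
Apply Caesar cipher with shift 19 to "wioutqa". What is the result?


Caesar cipher: shift "wioutqa" by 19
  'w' (pos 22) + 19 = pos 15 = 'p'
  'i' (pos 8) + 19 = pos 1 = 'b'
  'o' (pos 14) + 19 = pos 7 = 'h'
  'u' (pos 20) + 19 = pos 13 = 'n'
  't' (pos 19) + 19 = pos 12 = 'm'
  'q' (pos 16) + 19 = pos 9 = 'j'
  'a' (pos 0) + 19 = pos 19 = 't'
Result: pbhnmjt

pbhnmjt


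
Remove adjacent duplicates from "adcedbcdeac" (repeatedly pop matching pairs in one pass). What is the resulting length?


Input: adcedbcdeac
Stack-based adjacent duplicate removal:
  Read 'a': push. Stack: a
  Read 'd': push. Stack: ad
  Read 'c': push. Stack: adc
  Read 'e': push. Stack: adce
  Read 'd': push. Stack: adced
  Read 'b': push. Stack: adcedb
  Read 'c': push. Stack: adcedbc
  Read 'd': push. Stack: adcedbcd
  Read 'e': push. Stack: adcedbcde
  Read 'a': push. Stack: adcedbcdea
  Read 'c': push. Stack: adcedbcdeac
Final stack: "adcedbcdeac" (length 11)

11


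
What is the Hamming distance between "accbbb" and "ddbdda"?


Comparing "accbbb" and "ddbdda" position by position:
  Position 0: 'a' vs 'd' => differ
  Position 1: 'c' vs 'd' => differ
  Position 2: 'c' vs 'b' => differ
  Position 3: 'b' vs 'd' => differ
  Position 4: 'b' vs 'd' => differ
  Position 5: 'b' vs 'a' => differ
Total differences (Hamming distance): 6

6


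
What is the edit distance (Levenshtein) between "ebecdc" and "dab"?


Computing edit distance: "ebecdc" -> "dab"
DP table:
           d    a    b
      0    1    2    3
  e   1    1    2    3
  b   2    2    2    2
  e   3    3    3    3
  c   4    4    4    4
  d   5    4    5    5
  c   6    5    5    6
Edit distance = dp[6][3] = 6

6


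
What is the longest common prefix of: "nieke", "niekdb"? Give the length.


Words: nieke, niekdb
  Position 0: all 'n' => match
  Position 1: all 'i' => match
  Position 2: all 'e' => match
  Position 3: all 'k' => match
  Position 4: ('e', 'd') => mismatch, stop
LCP = "niek" (length 4)

4


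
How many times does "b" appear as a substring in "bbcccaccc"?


Searching for "b" in "bbcccaccc"
Scanning each position:
  Position 0: "b" => MATCH
  Position 1: "b" => MATCH
  Position 2: "c" => no
  Position 3: "c" => no
  Position 4: "c" => no
  Position 5: "a" => no
  Position 6: "c" => no
  Position 7: "c" => no
  Position 8: "c" => no
Total occurrences: 2

2


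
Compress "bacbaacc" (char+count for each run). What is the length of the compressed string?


Input: bacbaacc
Runs:
  'b' x 1 => "b1"
  'a' x 1 => "a1"
  'c' x 1 => "c1"
  'b' x 1 => "b1"
  'a' x 2 => "a2"
  'c' x 2 => "c2"
Compressed: "b1a1c1b1a2c2"
Compressed length: 12

12


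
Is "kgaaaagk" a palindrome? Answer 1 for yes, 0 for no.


Input: kgaaaagk
Reversed: kgaaaagk
  Compare pos 0 ('k') with pos 7 ('k'): match
  Compare pos 1 ('g') with pos 6 ('g'): match
  Compare pos 2 ('a') with pos 5 ('a'): match
  Compare pos 3 ('a') with pos 4 ('a'): match
Result: palindrome

1


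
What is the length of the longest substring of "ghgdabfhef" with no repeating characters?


Input: "ghgdabfhef"
Sliding window (track last position of each char):
  Position 0 ('g'): window [0,0] length 1 -- new best
  Position 1 ('h'): window [0,1] length 2 -- new best
  Position 2 ('g'): repeat (last at 0), move window start to 1
  Position 2 ('g'): window [1,2] length 2
  Position 3 ('d'): window [1,3] length 3 -- new best
  Position 4 ('a'): window [1,4] length 4 -- new best
  Position 5 ('b'): window [1,5] length 5 -- new best
  Position 6 ('f'): window [1,6] length 6 -- new best
  Position 7 ('h'): repeat (last at 1), move window start to 2
  Position 7 ('h'): window [2,7] length 6
  Position 8 ('e'): window [2,8] length 7 -- new best
  Position 9 ('f'): repeat (last at 6), move window start to 7
  Position 9 ('f'): window [7,9] length 3
Longest substring with no repeats: "gdabfhe" with length 7

7


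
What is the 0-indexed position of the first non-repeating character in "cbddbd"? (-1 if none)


Input: cbddbd
Character frequencies:
  'b': 2
  'c': 1
  'd': 3
Scanning left to right for freq == 1:
  Position 0 ('c'): unique! => answer = 0

0


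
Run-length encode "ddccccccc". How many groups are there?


Input: ddccccccc
Scanning for consecutive runs:
  Group 1: 'd' x 2 (positions 0-1)
  Group 2: 'c' x 7 (positions 2-8)
Total groups: 2

2


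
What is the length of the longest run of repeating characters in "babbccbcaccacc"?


Input: "babbccbcaccacc"
Scanning for longest run:
  Position 1 ('a'): new char, reset run to 1
  Position 2 ('b'): new char, reset run to 1
  Position 3 ('b'): continues run of 'b', length=2
  Position 4 ('c'): new char, reset run to 1
  Position 5 ('c'): continues run of 'c', length=2
  Position 6 ('b'): new char, reset run to 1
  Position 7 ('c'): new char, reset run to 1
  Position 8 ('a'): new char, reset run to 1
  Position 9 ('c'): new char, reset run to 1
  Position 10 ('c'): continues run of 'c', length=2
  Position 11 ('a'): new char, reset run to 1
  Position 12 ('c'): new char, reset run to 1
  Position 13 ('c'): continues run of 'c', length=2
Longest run: 'b' with length 2

2


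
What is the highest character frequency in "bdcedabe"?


Input: bdcedabe
Character counts:
  'a': 1
  'b': 2
  'c': 1
  'd': 2
  'e': 2
Maximum frequency: 2

2


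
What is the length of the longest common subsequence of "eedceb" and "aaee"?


LCS of "eedceb" and "aaee"
DP table:
           a    a    e    e
      0    0    0    0    0
  e   0    0    0    1    1
  e   0    0    0    1    2
  d   0    0    0    1    2
  c   0    0    0    1    2
  e   0    0    0    1    2
  b   0    0    0    1    2
LCS length = dp[6][4] = 2

2


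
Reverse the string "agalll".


Input: agalll
Reading characters right to left:
  Position 5: 'l'
  Position 4: 'l'
  Position 3: 'l'
  Position 2: 'a'
  Position 1: 'g'
  Position 0: 'a'
Reversed: lllaga

lllaga


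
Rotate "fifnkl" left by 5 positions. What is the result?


Input: "fifnkl", rotate left by 5
First 5 characters: "fifnk"
Remaining characters: "l"
Concatenate remaining + first: "l" + "fifnk" = "lfifnk"

lfifnk


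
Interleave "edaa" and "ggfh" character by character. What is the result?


Interleaving "edaa" and "ggfh":
  Position 0: 'e' from first, 'g' from second => "eg"
  Position 1: 'd' from first, 'g' from second => "dg"
  Position 2: 'a' from first, 'f' from second => "af"
  Position 3: 'a' from first, 'h' from second => "ah"
Result: egdgafah

egdgafah


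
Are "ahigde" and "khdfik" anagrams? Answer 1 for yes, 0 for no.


Strings: "ahigde", "khdfik"
Sorted first:  adeghi
Sorted second: dfhikk
Differ at position 0: 'a' vs 'd' => not anagrams

0


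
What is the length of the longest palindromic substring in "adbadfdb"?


Input: "adbadfdb"
Checking substrings for palindromes:
  [4:7] "dfd" (len 3) => palindrome
Longest palindromic substring: "dfd" with length 3

3


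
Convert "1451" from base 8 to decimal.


Input: "1451" in base 8
Positional expansion:
  Digit '1' (value 1) x 8^3 = 512
  Digit '4' (value 4) x 8^2 = 256
  Digit '5' (value 5) x 8^1 = 40
  Digit '1' (value 1) x 8^0 = 1
Sum = 809

809


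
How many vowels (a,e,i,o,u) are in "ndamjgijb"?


Input: ndamjgijb
Checking each character:
  'n' at position 0: consonant
  'd' at position 1: consonant
  'a' at position 2: vowel (running total: 1)
  'm' at position 3: consonant
  'j' at position 4: consonant
  'g' at position 5: consonant
  'i' at position 6: vowel (running total: 2)
  'j' at position 7: consonant
  'b' at position 8: consonant
Total vowels: 2

2


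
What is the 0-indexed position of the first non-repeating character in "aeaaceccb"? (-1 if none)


Input: aeaaceccb
Character frequencies:
  'a': 3
  'b': 1
  'c': 3
  'e': 2
Scanning left to right for freq == 1:
  Position 0 ('a'): freq=3, skip
  Position 1 ('e'): freq=2, skip
  Position 2 ('a'): freq=3, skip
  Position 3 ('a'): freq=3, skip
  Position 4 ('c'): freq=3, skip
  Position 5 ('e'): freq=2, skip
  Position 6 ('c'): freq=3, skip
  Position 7 ('c'): freq=3, skip
  Position 8 ('b'): unique! => answer = 8

8


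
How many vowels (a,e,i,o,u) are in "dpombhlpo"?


Input: dpombhlpo
Checking each character:
  'd' at position 0: consonant
  'p' at position 1: consonant
  'o' at position 2: vowel (running total: 1)
  'm' at position 3: consonant
  'b' at position 4: consonant
  'h' at position 5: consonant
  'l' at position 6: consonant
  'p' at position 7: consonant
  'o' at position 8: vowel (running total: 2)
Total vowels: 2

2


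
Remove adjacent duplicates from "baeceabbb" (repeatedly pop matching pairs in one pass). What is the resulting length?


Input: baeceabbb
Stack-based adjacent duplicate removal:
  Read 'b': push. Stack: b
  Read 'a': push. Stack: ba
  Read 'e': push. Stack: bae
  Read 'c': push. Stack: baec
  Read 'e': push. Stack: baece
  Read 'a': push. Stack: baecea
  Read 'b': push. Stack: baeceab
  Read 'b': matches stack top 'b' => pop. Stack: baecea
  Read 'b': push. Stack: baeceab
Final stack: "baeceab" (length 7)

7


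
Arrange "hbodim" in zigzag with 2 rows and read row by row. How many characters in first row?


Zigzag "hbodim" into 2 rows:
Placing characters:
  'h' => row 0
  'b' => row 1
  'o' => row 0
  'd' => row 1
  'i' => row 0
  'm' => row 1
Rows:
  Row 0: "hoi"
  Row 1: "bdm"
First row length: 3

3


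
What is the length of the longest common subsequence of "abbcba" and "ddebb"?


LCS of "abbcba" and "ddebb"
DP table:
           d    d    e    b    b
      0    0    0    0    0    0
  a   0    0    0    0    0    0
  b   0    0    0    0    1    1
  b   0    0    0    0    1    2
  c   0    0    0    0    1    2
  b   0    0    0    0    1    2
  a   0    0    0    0    1    2
LCS length = dp[6][5] = 2

2


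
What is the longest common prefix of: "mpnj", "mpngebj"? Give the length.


Words: mpnj, mpngebj
  Position 0: all 'm' => match
  Position 1: all 'p' => match
  Position 2: all 'n' => match
  Position 3: ('j', 'g') => mismatch, stop
LCP = "mpn" (length 3)

3


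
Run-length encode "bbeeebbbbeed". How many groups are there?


Input: bbeeebbbbeed
Scanning for consecutive runs:
  Group 1: 'b' x 2 (positions 0-1)
  Group 2: 'e' x 3 (positions 2-4)
  Group 3: 'b' x 4 (positions 5-8)
  Group 4: 'e' x 2 (positions 9-10)
  Group 5: 'd' x 1 (positions 11-11)
Total groups: 5

5


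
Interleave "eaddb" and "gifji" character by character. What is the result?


Interleaving "eaddb" and "gifji":
  Position 0: 'e' from first, 'g' from second => "eg"
  Position 1: 'a' from first, 'i' from second => "ai"
  Position 2: 'd' from first, 'f' from second => "df"
  Position 3: 'd' from first, 'j' from second => "dj"
  Position 4: 'b' from first, 'i' from second => "bi"
Result: egaidfdjbi

egaidfdjbi


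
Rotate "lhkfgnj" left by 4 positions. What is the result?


Input: "lhkfgnj", rotate left by 4
First 4 characters: "lhkf"
Remaining characters: "gnj"
Concatenate remaining + first: "gnj" + "lhkf" = "gnjlhkf"

gnjlhkf


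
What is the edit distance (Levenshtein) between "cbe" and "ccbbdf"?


Computing edit distance: "cbe" -> "ccbbdf"
DP table:
           c    c    b    b    d    f
      0    1    2    3    4    5    6
  c   1    0    1    2    3    4    5
  b   2    1    1    1    2    3    4
  e   3    2    2    2    2    3    4
Edit distance = dp[3][6] = 4

4


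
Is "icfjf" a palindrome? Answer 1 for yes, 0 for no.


Input: icfjf
Reversed: fjfci
  Compare pos 0 ('i') with pos 4 ('f'): MISMATCH
  Compare pos 1 ('c') with pos 3 ('j'): MISMATCH
Result: not a palindrome

0


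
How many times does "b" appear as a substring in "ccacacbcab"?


Searching for "b" in "ccacacbcab"
Scanning each position:
  Position 0: "c" => no
  Position 1: "c" => no
  Position 2: "a" => no
  Position 3: "c" => no
  Position 4: "a" => no
  Position 5: "c" => no
  Position 6: "b" => MATCH
  Position 7: "c" => no
  Position 8: "a" => no
  Position 9: "b" => MATCH
Total occurrences: 2

2


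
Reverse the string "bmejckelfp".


Input: bmejckelfp
Reading characters right to left:
  Position 9: 'p'
  Position 8: 'f'
  Position 7: 'l'
  Position 6: 'e'
  Position 5: 'k'
  Position 4: 'c'
  Position 3: 'j'
  Position 2: 'e'
  Position 1: 'm'
  Position 0: 'b'
Reversed: pflekcjemb

pflekcjemb


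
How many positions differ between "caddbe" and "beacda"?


Comparing "caddbe" and "beacda" position by position:
  Position 0: 'c' vs 'b' => DIFFER
  Position 1: 'a' vs 'e' => DIFFER
  Position 2: 'd' vs 'a' => DIFFER
  Position 3: 'd' vs 'c' => DIFFER
  Position 4: 'b' vs 'd' => DIFFER
  Position 5: 'e' vs 'a' => DIFFER
Positions that differ: 6

6


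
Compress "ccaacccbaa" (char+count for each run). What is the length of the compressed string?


Input: ccaacccbaa
Runs:
  'c' x 2 => "c2"
  'a' x 2 => "a2"
  'c' x 3 => "c3"
  'b' x 1 => "b1"
  'a' x 2 => "a2"
Compressed: "c2a2c3b1a2"
Compressed length: 10

10


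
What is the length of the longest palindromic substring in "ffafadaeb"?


Input: "ffafadaeb"
Checking substrings for palindromes:
  [1:4] "faf" (len 3) => palindrome
  [2:5] "afa" (len 3) => palindrome
  [4:7] "ada" (len 3) => palindrome
  [0:2] "ff" (len 2) => palindrome
Longest palindromic substring: "faf" with length 3

3


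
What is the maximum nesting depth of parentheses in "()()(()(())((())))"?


Input: "()()(()(())((())))"
Tracking depth:
  Position 0 '(': depth becomes 1
  Position 1 ')': depth becomes 0
  Position 2 '(': depth becomes 1
  Position 3 ')': depth becomes 0
  Position 4 '(': depth becomes 1
  Position 5 '(': depth becomes 2
  Position 6 ')': depth becomes 1
  Position 7 '(': depth becomes 2
  Position 8 '(': depth becomes 3
  Position 9 ')': depth becomes 2
  Position 10 ')': depth becomes 1
  Position 11 '(': depth becomes 2
  Position 12 '(': depth becomes 3
  Position 13 '(': depth becomes 4
  Position 14 ')': depth becomes 3
  Position 15 ')': depth becomes 2
  Position 16 ')': depth becomes 1
  Position 17 ')': depth becomes 0
Maximum depth reached: 4

4


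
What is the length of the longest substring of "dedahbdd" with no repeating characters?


Input: "dedahbdd"
Sliding window (track last position of each char):
  Position 0 ('d'): window [0,0] length 1 -- new best
  Position 1 ('e'): window [0,1] length 2 -- new best
  Position 2 ('d'): repeat (last at 0), move window start to 1
  Position 2 ('d'): window [1,2] length 2
  Position 3 ('a'): window [1,3] length 3 -- new best
  Position 4 ('h'): window [1,4] length 4 -- new best
  Position 5 ('b'): window [1,5] length 5 -- new best
  Position 6 ('d'): repeat (last at 2), move window start to 3
  Position 6 ('d'): window [3,6] length 4
  Position 7 ('d'): repeat (last at 6), move window start to 7
  Position 7 ('d'): window [7,7] length 1
Longest substring with no repeats: "edahb" with length 5

5


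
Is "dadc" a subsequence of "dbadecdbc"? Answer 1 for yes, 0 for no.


Check if "dadc" is a subsequence of "dbadecdbc"
Greedy scan:
  Position 0 ('d'): matches sub[0] = 'd'
  Position 1 ('b'): no match needed
  Position 2 ('a'): matches sub[1] = 'a'
  Position 3 ('d'): matches sub[2] = 'd'
  Position 4 ('e'): no match needed
  Position 5 ('c'): matches sub[3] = 'c'
  Position 6 ('d'): no match needed
  Position 7 ('b'): no match needed
  Position 8 ('c'): no match needed
All 4 characters matched => is a subsequence

1


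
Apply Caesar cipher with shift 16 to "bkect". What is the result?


Caesar cipher: shift "bkect" by 16
  'b' (pos 1) + 16 = pos 17 = 'r'
  'k' (pos 10) + 16 = pos 0 = 'a'
  'e' (pos 4) + 16 = pos 20 = 'u'
  'c' (pos 2) + 16 = pos 18 = 's'
  't' (pos 19) + 16 = pos 9 = 'j'
Result: rausj

rausj


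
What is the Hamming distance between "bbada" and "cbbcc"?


Comparing "bbada" and "cbbcc" position by position:
  Position 0: 'b' vs 'c' => differ
  Position 1: 'b' vs 'b' => same
  Position 2: 'a' vs 'b' => differ
  Position 3: 'd' vs 'c' => differ
  Position 4: 'a' vs 'c' => differ
Total differences (Hamming distance): 4

4


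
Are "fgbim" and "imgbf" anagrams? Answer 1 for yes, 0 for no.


Strings: "fgbim", "imgbf"
Sorted first:  bfgim
Sorted second: bfgim
Sorted forms match => anagrams

1


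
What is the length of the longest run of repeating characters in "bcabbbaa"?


Input: "bcabbbaa"
Scanning for longest run:
  Position 1 ('c'): new char, reset run to 1
  Position 2 ('a'): new char, reset run to 1
  Position 3 ('b'): new char, reset run to 1
  Position 4 ('b'): continues run of 'b', length=2
  Position 5 ('b'): continues run of 'b', length=3
  Position 6 ('a'): new char, reset run to 1
  Position 7 ('a'): continues run of 'a', length=2
Longest run: 'b' with length 3

3


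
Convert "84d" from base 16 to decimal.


Input: "84d" in base 16
Positional expansion:
  Digit '8' (value 8) x 16^2 = 2048
  Digit '4' (value 4) x 16^1 = 64
  Digit 'd' (value 13) x 16^0 = 13
Sum = 2125

2125


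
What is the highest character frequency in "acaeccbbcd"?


Input: acaeccbbcd
Character counts:
  'a': 2
  'b': 2
  'c': 4
  'd': 1
  'e': 1
Maximum frequency: 4

4


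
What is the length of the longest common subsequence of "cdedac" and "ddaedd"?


LCS of "cdedac" and "ddaedd"
DP table:
           d    d    a    e    d    d
      0    0    0    0    0    0    0
  c   0    0    0    0    0    0    0
  d   0    1    1    1    1    1    1
  e   0    1    1    1    2    2    2
  d   0    1    2    2    2    3    3
  a   0    1    2    3    3    3    3
  c   0    1    2    3    3    3    3
LCS length = dp[6][6] = 3

3


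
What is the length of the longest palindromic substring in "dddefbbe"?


Input: "dddefbbe"
Checking substrings for palindromes:
  [0:3] "ddd" (len 3) => palindrome
  [0:2] "dd" (len 2) => palindrome
  [1:3] "dd" (len 2) => palindrome
  [5:7] "bb" (len 2) => palindrome
Longest palindromic substring: "ddd" with length 3

3


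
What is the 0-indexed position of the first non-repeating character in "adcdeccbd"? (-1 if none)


Input: adcdeccbd
Character frequencies:
  'a': 1
  'b': 1
  'c': 3
  'd': 3
  'e': 1
Scanning left to right for freq == 1:
  Position 0 ('a'): unique! => answer = 0

0


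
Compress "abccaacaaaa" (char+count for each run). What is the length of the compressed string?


Input: abccaacaaaa
Runs:
  'a' x 1 => "a1"
  'b' x 1 => "b1"
  'c' x 2 => "c2"
  'a' x 2 => "a2"
  'c' x 1 => "c1"
  'a' x 4 => "a4"
Compressed: "a1b1c2a2c1a4"
Compressed length: 12

12


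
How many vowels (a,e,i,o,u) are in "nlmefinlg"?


Input: nlmefinlg
Checking each character:
  'n' at position 0: consonant
  'l' at position 1: consonant
  'm' at position 2: consonant
  'e' at position 3: vowel (running total: 1)
  'f' at position 4: consonant
  'i' at position 5: vowel (running total: 2)
  'n' at position 6: consonant
  'l' at position 7: consonant
  'g' at position 8: consonant
Total vowels: 2

2


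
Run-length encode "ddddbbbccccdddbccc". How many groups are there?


Input: ddddbbbccccdddbccc
Scanning for consecutive runs:
  Group 1: 'd' x 4 (positions 0-3)
  Group 2: 'b' x 3 (positions 4-6)
  Group 3: 'c' x 4 (positions 7-10)
  Group 4: 'd' x 3 (positions 11-13)
  Group 5: 'b' x 1 (positions 14-14)
  Group 6: 'c' x 3 (positions 15-17)
Total groups: 6

6


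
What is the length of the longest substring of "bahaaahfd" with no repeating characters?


Input: "bahaaahfd"
Sliding window (track last position of each char):
  Position 0 ('b'): window [0,0] length 1 -- new best
  Position 1 ('a'): window [0,1] length 2 -- new best
  Position 2 ('h'): window [0,2] length 3 -- new best
  Position 3 ('a'): repeat (last at 1), move window start to 2
  Position 3 ('a'): window [2,3] length 2
  Position 4 ('a'): repeat (last at 3), move window start to 4
  Position 4 ('a'): window [4,4] length 1
  Position 5 ('a'): repeat (last at 4), move window start to 5
  Position 5 ('a'): window [5,5] length 1
  Position 6 ('h'): window [5,6] length 2
  Position 7 ('f'): window [5,7] length 3
  Position 8 ('d'): window [5,8] length 4 -- new best
Longest substring with no repeats: "ahfd" with length 4

4


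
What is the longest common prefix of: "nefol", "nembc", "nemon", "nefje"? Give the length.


Words: nefol, nembc, nemon, nefje
  Position 0: all 'n' => match
  Position 1: all 'e' => match
  Position 2: ('f', 'm', 'm', 'f') => mismatch, stop
LCP = "ne" (length 2)

2


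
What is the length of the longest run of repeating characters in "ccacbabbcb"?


Input: "ccacbabbcb"
Scanning for longest run:
  Position 1 ('c'): continues run of 'c', length=2
  Position 2 ('a'): new char, reset run to 1
  Position 3 ('c'): new char, reset run to 1
  Position 4 ('b'): new char, reset run to 1
  Position 5 ('a'): new char, reset run to 1
  Position 6 ('b'): new char, reset run to 1
  Position 7 ('b'): continues run of 'b', length=2
  Position 8 ('c'): new char, reset run to 1
  Position 9 ('b'): new char, reset run to 1
Longest run: 'c' with length 2

2


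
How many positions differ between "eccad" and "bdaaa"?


Comparing "eccad" and "bdaaa" position by position:
  Position 0: 'e' vs 'b' => DIFFER
  Position 1: 'c' vs 'd' => DIFFER
  Position 2: 'c' vs 'a' => DIFFER
  Position 3: 'a' vs 'a' => same
  Position 4: 'd' vs 'a' => DIFFER
Positions that differ: 4

4


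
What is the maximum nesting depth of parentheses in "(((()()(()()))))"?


Input: "(((()()(()()))))"
Tracking depth:
  Position 0 '(': depth becomes 1
  Position 1 '(': depth becomes 2
  Position 2 '(': depth becomes 3
  Position 3 '(': depth becomes 4
  Position 4 ')': depth becomes 3
  Position 5 '(': depth becomes 4
  Position 6 ')': depth becomes 3
  Position 7 '(': depth becomes 4
  Position 8 '(': depth becomes 5
  Position 9 ')': depth becomes 4
  Position 10 '(': depth becomes 5
  Position 11 ')': depth becomes 4
  Position 12 ')': depth becomes 3
  Position 13 ')': depth becomes 2
  Position 14 ')': depth becomes 1
  Position 15 ')': depth becomes 0
Maximum depth reached: 5

5


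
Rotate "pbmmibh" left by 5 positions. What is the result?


Input: "pbmmibh", rotate left by 5
First 5 characters: "pbmmi"
Remaining characters: "bh"
Concatenate remaining + first: "bh" + "pbmmi" = "bhpbmmi"

bhpbmmi


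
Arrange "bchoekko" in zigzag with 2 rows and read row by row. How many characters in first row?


Zigzag "bchoekko" into 2 rows:
Placing characters:
  'b' => row 0
  'c' => row 1
  'h' => row 0
  'o' => row 1
  'e' => row 0
  'k' => row 1
  'k' => row 0
  'o' => row 1
Rows:
  Row 0: "bhek"
  Row 1: "coko"
First row length: 4

4


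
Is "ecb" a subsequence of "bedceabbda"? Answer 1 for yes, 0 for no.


Check if "ecb" is a subsequence of "bedceabbda"
Greedy scan:
  Position 0 ('b'): no match needed
  Position 1 ('e'): matches sub[0] = 'e'
  Position 2 ('d'): no match needed
  Position 3 ('c'): matches sub[1] = 'c'
  Position 4 ('e'): no match needed
  Position 5 ('a'): no match needed
  Position 6 ('b'): matches sub[2] = 'b'
  Position 7 ('b'): no match needed
  Position 8 ('d'): no match needed
  Position 9 ('a'): no match needed
All 3 characters matched => is a subsequence

1


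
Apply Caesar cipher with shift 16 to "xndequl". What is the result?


Caesar cipher: shift "xndequl" by 16
  'x' (pos 23) + 16 = pos 13 = 'n'
  'n' (pos 13) + 16 = pos 3 = 'd'
  'd' (pos 3) + 16 = pos 19 = 't'
  'e' (pos 4) + 16 = pos 20 = 'u'
  'q' (pos 16) + 16 = pos 6 = 'g'
  'u' (pos 20) + 16 = pos 10 = 'k'
  'l' (pos 11) + 16 = pos 1 = 'b'
Result: ndtugkb

ndtugkb


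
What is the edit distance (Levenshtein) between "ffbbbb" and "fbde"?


Computing edit distance: "ffbbbb" -> "fbde"
DP table:
           f    b    d    e
      0    1    2    3    4
  f   1    0    1    2    3
  f   2    1    1    2    3
  b   3    2    1    2    3
  b   4    3    2    2    3
  b   5    4    3    3    3
  b   6    5    4    4    4
Edit distance = dp[6][4] = 4

4


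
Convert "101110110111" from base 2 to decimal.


Input: "101110110111" in base 2
Positional expansion:
  Digit '1' (value 1) x 2^11 = 2048
  Digit '0' (value 0) x 2^10 = 0
  Digit '1' (value 1) x 2^9 = 512
  Digit '1' (value 1) x 2^8 = 256
  Digit '1' (value 1) x 2^7 = 128
  Digit '0' (value 0) x 2^6 = 0
  Digit '1' (value 1) x 2^5 = 32
  Digit '1' (value 1) x 2^4 = 16
  Digit '0' (value 0) x 2^3 = 0
  Digit '1' (value 1) x 2^2 = 4
  Digit '1' (value 1) x 2^1 = 2
  Digit '1' (value 1) x 2^0 = 1
Sum = 2999

2999


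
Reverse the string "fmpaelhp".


Input: fmpaelhp
Reading characters right to left:
  Position 7: 'p'
  Position 6: 'h'
  Position 5: 'l'
  Position 4: 'e'
  Position 3: 'a'
  Position 2: 'p'
  Position 1: 'm'
  Position 0: 'f'
Reversed: phleapmf

phleapmf


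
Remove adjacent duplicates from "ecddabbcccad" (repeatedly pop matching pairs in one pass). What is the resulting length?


Input: ecddabbcccad
Stack-based adjacent duplicate removal:
  Read 'e': push. Stack: e
  Read 'c': push. Stack: ec
  Read 'd': push. Stack: ecd
  Read 'd': matches stack top 'd' => pop. Stack: ec
  Read 'a': push. Stack: eca
  Read 'b': push. Stack: ecab
  Read 'b': matches stack top 'b' => pop. Stack: eca
  Read 'c': push. Stack: ecac
  Read 'c': matches stack top 'c' => pop. Stack: eca
  Read 'c': push. Stack: ecac
  Read 'a': push. Stack: ecaca
  Read 'd': push. Stack: ecacad
Final stack: "ecacad" (length 6)

6


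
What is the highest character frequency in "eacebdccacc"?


Input: eacebdccacc
Character counts:
  'a': 2
  'b': 1
  'c': 5
  'd': 1
  'e': 2
Maximum frequency: 5

5


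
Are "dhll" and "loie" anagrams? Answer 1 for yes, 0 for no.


Strings: "dhll", "loie"
Sorted first:  dhll
Sorted second: eilo
Differ at position 0: 'd' vs 'e' => not anagrams

0


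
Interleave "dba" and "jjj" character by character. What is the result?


Interleaving "dba" and "jjj":
  Position 0: 'd' from first, 'j' from second => "dj"
  Position 1: 'b' from first, 'j' from second => "bj"
  Position 2: 'a' from first, 'j' from second => "aj"
Result: djbjaj

djbjaj


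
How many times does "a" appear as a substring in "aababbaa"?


Searching for "a" in "aababbaa"
Scanning each position:
  Position 0: "a" => MATCH
  Position 1: "a" => MATCH
  Position 2: "b" => no
  Position 3: "a" => MATCH
  Position 4: "b" => no
  Position 5: "b" => no
  Position 6: "a" => MATCH
  Position 7: "a" => MATCH
Total occurrences: 5

5


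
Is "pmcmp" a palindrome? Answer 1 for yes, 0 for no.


Input: pmcmp
Reversed: pmcmp
  Compare pos 0 ('p') with pos 4 ('p'): match
  Compare pos 1 ('m') with pos 3 ('m'): match
Result: palindrome

1


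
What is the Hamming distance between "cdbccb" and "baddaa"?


Comparing "cdbccb" and "baddaa" position by position:
  Position 0: 'c' vs 'b' => differ
  Position 1: 'd' vs 'a' => differ
  Position 2: 'b' vs 'd' => differ
  Position 3: 'c' vs 'd' => differ
  Position 4: 'c' vs 'a' => differ
  Position 5: 'b' vs 'a' => differ
Total differences (Hamming distance): 6

6


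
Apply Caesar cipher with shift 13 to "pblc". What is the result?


Caesar cipher: shift "pblc" by 13
  'p' (pos 15) + 13 = pos 2 = 'c'
  'b' (pos 1) + 13 = pos 14 = 'o'
  'l' (pos 11) + 13 = pos 24 = 'y'
  'c' (pos 2) + 13 = pos 15 = 'p'
Result: coyp

coyp


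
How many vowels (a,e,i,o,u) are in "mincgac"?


Input: mincgac
Checking each character:
  'm' at position 0: consonant
  'i' at position 1: vowel (running total: 1)
  'n' at position 2: consonant
  'c' at position 3: consonant
  'g' at position 4: consonant
  'a' at position 5: vowel (running total: 2)
  'c' at position 6: consonant
Total vowels: 2

2


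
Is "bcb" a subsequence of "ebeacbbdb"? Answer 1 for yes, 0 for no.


Check if "bcb" is a subsequence of "ebeacbbdb"
Greedy scan:
  Position 0 ('e'): no match needed
  Position 1 ('b'): matches sub[0] = 'b'
  Position 2 ('e'): no match needed
  Position 3 ('a'): no match needed
  Position 4 ('c'): matches sub[1] = 'c'
  Position 5 ('b'): matches sub[2] = 'b'
  Position 6 ('b'): no match needed
  Position 7 ('d'): no match needed
  Position 8 ('b'): no match needed
All 3 characters matched => is a subsequence

1


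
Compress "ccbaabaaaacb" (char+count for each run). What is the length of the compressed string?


Input: ccbaabaaaacb
Runs:
  'c' x 2 => "c2"
  'b' x 1 => "b1"
  'a' x 2 => "a2"
  'b' x 1 => "b1"
  'a' x 4 => "a4"
  'c' x 1 => "c1"
  'b' x 1 => "b1"
Compressed: "c2b1a2b1a4c1b1"
Compressed length: 14

14


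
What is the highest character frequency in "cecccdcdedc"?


Input: cecccdcdedc
Character counts:
  'c': 6
  'd': 3
  'e': 2
Maximum frequency: 6

6


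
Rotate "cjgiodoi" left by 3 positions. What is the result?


Input: "cjgiodoi", rotate left by 3
First 3 characters: "cjg"
Remaining characters: "iodoi"
Concatenate remaining + first: "iodoi" + "cjg" = "iodoicjg"

iodoicjg


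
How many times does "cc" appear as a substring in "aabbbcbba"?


Searching for "cc" in "aabbbcbba"
Scanning each position:
  Position 0: "aa" => no
  Position 1: "ab" => no
  Position 2: "bb" => no
  Position 3: "bb" => no
  Position 4: "bc" => no
  Position 5: "cb" => no
  Position 6: "bb" => no
  Position 7: "ba" => no
Total occurrences: 0

0


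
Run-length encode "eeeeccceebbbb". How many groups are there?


Input: eeeeccceebbbb
Scanning for consecutive runs:
  Group 1: 'e' x 4 (positions 0-3)
  Group 2: 'c' x 3 (positions 4-6)
  Group 3: 'e' x 2 (positions 7-8)
  Group 4: 'b' x 4 (positions 9-12)
Total groups: 4

4


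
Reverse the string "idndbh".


Input: idndbh
Reading characters right to left:
  Position 5: 'h'
  Position 4: 'b'
  Position 3: 'd'
  Position 2: 'n'
  Position 1: 'd'
  Position 0: 'i'
Reversed: hbdndi

hbdndi


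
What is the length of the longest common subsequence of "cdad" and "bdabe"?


LCS of "cdad" and "bdabe"
DP table:
           b    d    a    b    e
      0    0    0    0    0    0
  c   0    0    0    0    0    0
  d   0    0    1    1    1    1
  a   0    0    1    2    2    2
  d   0    0    1    2    2    2
LCS length = dp[4][5] = 2

2


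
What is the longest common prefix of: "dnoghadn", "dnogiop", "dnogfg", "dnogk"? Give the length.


Words: dnoghadn, dnogiop, dnogfg, dnogk
  Position 0: all 'd' => match
  Position 1: all 'n' => match
  Position 2: all 'o' => match
  Position 3: all 'g' => match
  Position 4: ('h', 'i', 'f', 'k') => mismatch, stop
LCP = "dnog" (length 4)

4


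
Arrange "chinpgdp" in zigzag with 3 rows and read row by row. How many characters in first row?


Zigzag "chinpgdp" into 3 rows:
Placing characters:
  'c' => row 0
  'h' => row 1
  'i' => row 2
  'n' => row 1
  'p' => row 0
  'g' => row 1
  'd' => row 2
  'p' => row 1
Rows:
  Row 0: "cp"
  Row 1: "hngp"
  Row 2: "id"
First row length: 2

2


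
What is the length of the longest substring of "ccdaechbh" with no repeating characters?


Input: "ccdaechbh"
Sliding window (track last position of each char):
  Position 0 ('c'): window [0,0] length 1 -- new best
  Position 1 ('c'): repeat (last at 0), move window start to 1
  Position 1 ('c'): window [1,1] length 1
  Position 2 ('d'): window [1,2] length 2 -- new best
  Position 3 ('a'): window [1,3] length 3 -- new best
  Position 4 ('e'): window [1,4] length 4 -- new best
  Position 5 ('c'): repeat (last at 1), move window start to 2
  Position 5 ('c'): window [2,5] length 4
  Position 6 ('h'): window [2,6] length 5 -- new best
  Position 7 ('b'): window [2,7] length 6 -- new best
  Position 8 ('h'): repeat (last at 6), move window start to 7
  Position 8 ('h'): window [7,8] length 2
Longest substring with no repeats: "daechb" with length 6

6


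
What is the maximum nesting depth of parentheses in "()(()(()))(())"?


Input: "()(()(()))(())"
Tracking depth:
  Position 0 '(': depth becomes 1
  Position 1 ')': depth becomes 0
  Position 2 '(': depth becomes 1
  Position 3 '(': depth becomes 2
  Position 4 ')': depth becomes 1
  Position 5 '(': depth becomes 2
  Position 6 '(': depth becomes 3
  Position 7 ')': depth becomes 2
  Position 8 ')': depth becomes 1
  Position 9 ')': depth becomes 0
  Position 10 '(': depth becomes 1
  Position 11 '(': depth becomes 2
  Position 12 ')': depth becomes 1
  Position 13 ')': depth becomes 0
Maximum depth reached: 3

3


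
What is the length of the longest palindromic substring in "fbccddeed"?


Input: "fbccddeed"
Checking substrings for palindromes:
  [5:9] "deed" (len 4) => palindrome
  [2:4] "cc" (len 2) => palindrome
  [4:6] "dd" (len 2) => palindrome
  [6:8] "ee" (len 2) => palindrome
Longest palindromic substring: "deed" with length 4

4


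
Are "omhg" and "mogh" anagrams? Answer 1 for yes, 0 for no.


Strings: "omhg", "mogh"
Sorted first:  ghmo
Sorted second: ghmo
Sorted forms match => anagrams

1


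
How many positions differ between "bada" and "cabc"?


Comparing "bada" and "cabc" position by position:
  Position 0: 'b' vs 'c' => DIFFER
  Position 1: 'a' vs 'a' => same
  Position 2: 'd' vs 'b' => DIFFER
  Position 3: 'a' vs 'c' => DIFFER
Positions that differ: 3

3


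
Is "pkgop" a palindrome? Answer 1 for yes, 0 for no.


Input: pkgop
Reversed: pogkp
  Compare pos 0 ('p') with pos 4 ('p'): match
  Compare pos 1 ('k') with pos 3 ('o'): MISMATCH
Result: not a palindrome

0


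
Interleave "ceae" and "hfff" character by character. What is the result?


Interleaving "ceae" and "hfff":
  Position 0: 'c' from first, 'h' from second => "ch"
  Position 1: 'e' from first, 'f' from second => "ef"
  Position 2: 'a' from first, 'f' from second => "af"
  Position 3: 'e' from first, 'f' from second => "ef"
Result: chefafef

chefafef


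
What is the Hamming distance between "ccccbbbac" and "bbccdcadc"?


Comparing "ccccbbbac" and "bbccdcadc" position by position:
  Position 0: 'c' vs 'b' => differ
  Position 1: 'c' vs 'b' => differ
  Position 2: 'c' vs 'c' => same
  Position 3: 'c' vs 'c' => same
  Position 4: 'b' vs 'd' => differ
  Position 5: 'b' vs 'c' => differ
  Position 6: 'b' vs 'a' => differ
  Position 7: 'a' vs 'd' => differ
  Position 8: 'c' vs 'c' => same
Total differences (Hamming distance): 6

6


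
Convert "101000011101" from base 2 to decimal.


Input: "101000011101" in base 2
Positional expansion:
  Digit '1' (value 1) x 2^11 = 2048
  Digit '0' (value 0) x 2^10 = 0
  Digit '1' (value 1) x 2^9 = 512
  Digit '0' (value 0) x 2^8 = 0
  Digit '0' (value 0) x 2^7 = 0
  Digit '0' (value 0) x 2^6 = 0
  Digit '0' (value 0) x 2^5 = 0
  Digit '1' (value 1) x 2^4 = 16
  Digit '1' (value 1) x 2^3 = 8
  Digit '1' (value 1) x 2^2 = 4
  Digit '0' (value 0) x 2^1 = 0
  Digit '1' (value 1) x 2^0 = 1
Sum = 2589

2589


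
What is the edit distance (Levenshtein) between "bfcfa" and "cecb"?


Computing edit distance: "bfcfa" -> "cecb"
DP table:
           c    e    c    b
      0    1    2    3    4
  b   1    1    2    3    3
  f   2    2    2    3    4
  c   3    2    3    2    3
  f   4    3    3    3    3
  a   5    4    4    4    4
Edit distance = dp[5][4] = 4

4


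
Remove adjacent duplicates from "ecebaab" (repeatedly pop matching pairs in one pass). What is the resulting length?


Input: ecebaab
Stack-based adjacent duplicate removal:
  Read 'e': push. Stack: e
  Read 'c': push. Stack: ec
  Read 'e': push. Stack: ece
  Read 'b': push. Stack: eceb
  Read 'a': push. Stack: eceba
  Read 'a': matches stack top 'a' => pop. Stack: eceb
  Read 'b': matches stack top 'b' => pop. Stack: ece
Final stack: "ece" (length 3)

3


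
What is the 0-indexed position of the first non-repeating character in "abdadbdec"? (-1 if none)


Input: abdadbdec
Character frequencies:
  'a': 2
  'b': 2
  'c': 1
  'd': 3
  'e': 1
Scanning left to right for freq == 1:
  Position 0 ('a'): freq=2, skip
  Position 1 ('b'): freq=2, skip
  Position 2 ('d'): freq=3, skip
  Position 3 ('a'): freq=2, skip
  Position 4 ('d'): freq=3, skip
  Position 5 ('b'): freq=2, skip
  Position 6 ('d'): freq=3, skip
  Position 7 ('e'): unique! => answer = 7

7


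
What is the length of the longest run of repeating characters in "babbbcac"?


Input: "babbbcac"
Scanning for longest run:
  Position 1 ('a'): new char, reset run to 1
  Position 2 ('b'): new char, reset run to 1
  Position 3 ('b'): continues run of 'b', length=2
  Position 4 ('b'): continues run of 'b', length=3
  Position 5 ('c'): new char, reset run to 1
  Position 6 ('a'): new char, reset run to 1
  Position 7 ('c'): new char, reset run to 1
Longest run: 'b' with length 3

3


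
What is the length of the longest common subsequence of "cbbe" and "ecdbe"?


LCS of "cbbe" and "ecdbe"
DP table:
           e    c    d    b    e
      0    0    0    0    0    0
  c   0    0    1    1    1    1
  b   0    0    1    1    2    2
  b   0    0    1    1    2    2
  e   0    1    1    1    2    3
LCS length = dp[4][5] = 3

3


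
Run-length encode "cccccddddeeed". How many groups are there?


Input: cccccddddeeed
Scanning for consecutive runs:
  Group 1: 'c' x 5 (positions 0-4)
  Group 2: 'd' x 4 (positions 5-8)
  Group 3: 'e' x 3 (positions 9-11)
  Group 4: 'd' x 1 (positions 12-12)
Total groups: 4

4


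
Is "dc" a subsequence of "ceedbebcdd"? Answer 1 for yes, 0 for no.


Check if "dc" is a subsequence of "ceedbebcdd"
Greedy scan:
  Position 0 ('c'): no match needed
  Position 1 ('e'): no match needed
  Position 2 ('e'): no match needed
  Position 3 ('d'): matches sub[0] = 'd'
  Position 4 ('b'): no match needed
  Position 5 ('e'): no match needed
  Position 6 ('b'): no match needed
  Position 7 ('c'): matches sub[1] = 'c'
  Position 8 ('d'): no match needed
  Position 9 ('d'): no match needed
All 2 characters matched => is a subsequence

1


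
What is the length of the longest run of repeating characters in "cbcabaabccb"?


Input: "cbcabaabccb"
Scanning for longest run:
  Position 1 ('b'): new char, reset run to 1
  Position 2 ('c'): new char, reset run to 1
  Position 3 ('a'): new char, reset run to 1
  Position 4 ('b'): new char, reset run to 1
  Position 5 ('a'): new char, reset run to 1
  Position 6 ('a'): continues run of 'a', length=2
  Position 7 ('b'): new char, reset run to 1
  Position 8 ('c'): new char, reset run to 1
  Position 9 ('c'): continues run of 'c', length=2
  Position 10 ('b'): new char, reset run to 1
Longest run: 'a' with length 2

2


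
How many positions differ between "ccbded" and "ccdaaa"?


Comparing "ccbded" and "ccdaaa" position by position:
  Position 0: 'c' vs 'c' => same
  Position 1: 'c' vs 'c' => same
  Position 2: 'b' vs 'd' => DIFFER
  Position 3: 'd' vs 'a' => DIFFER
  Position 4: 'e' vs 'a' => DIFFER
  Position 5: 'd' vs 'a' => DIFFER
Positions that differ: 4

4


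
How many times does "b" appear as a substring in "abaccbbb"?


Searching for "b" in "abaccbbb"
Scanning each position:
  Position 0: "a" => no
  Position 1: "b" => MATCH
  Position 2: "a" => no
  Position 3: "c" => no
  Position 4: "c" => no
  Position 5: "b" => MATCH
  Position 6: "b" => MATCH
  Position 7: "b" => MATCH
Total occurrences: 4

4
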